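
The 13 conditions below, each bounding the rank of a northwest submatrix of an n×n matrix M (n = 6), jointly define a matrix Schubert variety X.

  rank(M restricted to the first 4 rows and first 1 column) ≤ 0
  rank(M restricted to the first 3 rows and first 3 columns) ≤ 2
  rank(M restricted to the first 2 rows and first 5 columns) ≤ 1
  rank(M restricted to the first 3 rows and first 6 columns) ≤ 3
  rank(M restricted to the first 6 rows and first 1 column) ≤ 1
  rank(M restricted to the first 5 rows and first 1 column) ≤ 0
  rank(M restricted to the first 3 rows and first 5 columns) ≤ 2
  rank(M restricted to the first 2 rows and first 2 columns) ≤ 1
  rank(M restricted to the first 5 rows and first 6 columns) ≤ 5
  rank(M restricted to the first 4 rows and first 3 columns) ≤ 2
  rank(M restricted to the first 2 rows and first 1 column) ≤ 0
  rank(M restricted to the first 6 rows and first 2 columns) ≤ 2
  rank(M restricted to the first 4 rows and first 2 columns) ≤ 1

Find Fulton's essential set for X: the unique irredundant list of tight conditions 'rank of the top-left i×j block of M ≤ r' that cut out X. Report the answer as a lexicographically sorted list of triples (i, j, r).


Reconstructing r_w from the 13 given conditions:

  R[1]: 0 | 1 | 1 | 1 | 1 | 1
  R[2]: 0 | 1 | 1 | 1 | 1 | 2
  R[3]: 0 | 1 | 2 | 2 | 2 | 3
  R[4]: 0 | 1 | 2 | 3 | 3 | 4
  R[5]: 0 | 1 | 2 | 3 | 4 | 5
  R[6]: 1 | 2 | 3 | 4 | 5 | 6

the unique w with this rank table is (2, 6, 3, 4, 5, 1).

Rothe diagram D(w) (8 cells), 2 SE-corners (essential conditions):

[(2, 5, 1), (5, 1, 0)]


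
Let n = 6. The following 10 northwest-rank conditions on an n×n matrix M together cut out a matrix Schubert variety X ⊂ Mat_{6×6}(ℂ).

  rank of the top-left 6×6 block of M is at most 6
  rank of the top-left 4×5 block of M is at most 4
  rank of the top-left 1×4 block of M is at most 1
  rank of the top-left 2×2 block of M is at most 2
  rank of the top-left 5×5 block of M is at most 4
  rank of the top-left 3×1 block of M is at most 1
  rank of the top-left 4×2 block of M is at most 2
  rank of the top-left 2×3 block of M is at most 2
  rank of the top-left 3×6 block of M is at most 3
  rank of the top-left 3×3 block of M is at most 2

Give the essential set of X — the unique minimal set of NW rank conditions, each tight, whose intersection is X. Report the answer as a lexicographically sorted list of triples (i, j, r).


Rank table r_w(6×6) implied by the 10 constraints:

  1 | 1 | 1 | 1 | 1 | 1
  1 | 2 | 2 | 2 | 2 | 2
  1 | 2 | 2 | 3 | 3 | 3
  1 | 2 | 3 | 4 | 4 | 4
  1 | 2 | 3 | 4 | 4 | 5
  1 | 2 | 3 | 4 | 5 | 6

second differences of R give the permutation w = (1, 2, 4, 3, 6, 5).

Rothe diagram D(w) (2 cells), 2 SE-corners (essential conditions):

[(3, 3, 2), (5, 5, 4)]


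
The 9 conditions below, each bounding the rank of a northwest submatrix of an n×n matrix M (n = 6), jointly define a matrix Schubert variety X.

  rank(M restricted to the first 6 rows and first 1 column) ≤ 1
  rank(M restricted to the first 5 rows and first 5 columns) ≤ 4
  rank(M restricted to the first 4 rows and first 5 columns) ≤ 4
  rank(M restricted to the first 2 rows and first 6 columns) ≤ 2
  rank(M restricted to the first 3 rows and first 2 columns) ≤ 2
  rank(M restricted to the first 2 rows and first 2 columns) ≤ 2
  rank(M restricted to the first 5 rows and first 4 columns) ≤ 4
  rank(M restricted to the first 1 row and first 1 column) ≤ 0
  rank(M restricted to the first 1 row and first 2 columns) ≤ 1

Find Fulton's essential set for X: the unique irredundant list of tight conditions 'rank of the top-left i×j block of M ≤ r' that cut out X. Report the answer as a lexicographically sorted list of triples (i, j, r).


Recovering R(i,j) via the rank-extension bound from the 9 conditions:

  row 1: 0 1 1 1 1 1
  row 2: 1 2 2 2 2 2
  row 3: 1 2 3 3 3 3
  row 4: 1 2 3 4 4 4
  row 5: 1 2 3 4 4 5
  row 6: 1 2 3 4 5 6

second differences of R give the permutation w = (2, 1, 3, 4, 6, 5).

D(w) has 2 cells with 2 SE-corners; essential set:

[(1, 1, 0), (5, 5, 4)]


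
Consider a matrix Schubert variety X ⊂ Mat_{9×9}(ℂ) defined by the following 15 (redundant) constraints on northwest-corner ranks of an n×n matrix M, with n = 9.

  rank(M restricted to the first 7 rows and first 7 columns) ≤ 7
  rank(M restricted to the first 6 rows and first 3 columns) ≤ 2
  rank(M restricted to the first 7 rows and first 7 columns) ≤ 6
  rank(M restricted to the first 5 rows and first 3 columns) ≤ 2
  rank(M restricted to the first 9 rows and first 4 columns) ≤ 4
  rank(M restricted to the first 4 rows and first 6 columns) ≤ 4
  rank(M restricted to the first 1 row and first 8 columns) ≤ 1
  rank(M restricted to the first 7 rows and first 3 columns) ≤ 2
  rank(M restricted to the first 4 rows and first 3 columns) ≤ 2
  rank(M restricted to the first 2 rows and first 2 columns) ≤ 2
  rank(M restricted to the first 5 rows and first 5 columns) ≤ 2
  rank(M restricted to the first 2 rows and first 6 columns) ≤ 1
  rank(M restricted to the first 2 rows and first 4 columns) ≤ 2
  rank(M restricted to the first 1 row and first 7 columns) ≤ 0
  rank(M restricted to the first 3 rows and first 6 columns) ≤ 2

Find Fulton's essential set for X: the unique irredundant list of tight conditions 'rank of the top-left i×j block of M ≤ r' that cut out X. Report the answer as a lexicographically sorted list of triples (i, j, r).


Computing R[i][j] = min implied NW-rank bound (n=9, 15 conditions):

  R[1]: 0  0  0  0  0  0  0  1  1
  R[2]: 1  1  1  1  1  1  1  2  2
  R[3]: 1  2  2  2  2  2  2  3  3
  R[4]: 1  2  2  2  2  3  3  4  4
  R[5]: 1  2  2  2  2  3  4  5  5
  R[6]: 1  2  2  3  3  4  5  6  6
  R[7]: 1  2  2  3  4  5  6  7  7
  R[8]: 1  2  3  4  5  6  7  8  8
  R[9]: 1  2  3  4  5  6  7  8  9

reading off 1-entries of Δ²R: w = (8, 1, 2, 6, 7, 4, 5, 3, 9).

ℓ(w)=15; the 3 essential cells (i,j,r):

[(1, 7, 0), (5, 5, 2), (7, 3, 2)]


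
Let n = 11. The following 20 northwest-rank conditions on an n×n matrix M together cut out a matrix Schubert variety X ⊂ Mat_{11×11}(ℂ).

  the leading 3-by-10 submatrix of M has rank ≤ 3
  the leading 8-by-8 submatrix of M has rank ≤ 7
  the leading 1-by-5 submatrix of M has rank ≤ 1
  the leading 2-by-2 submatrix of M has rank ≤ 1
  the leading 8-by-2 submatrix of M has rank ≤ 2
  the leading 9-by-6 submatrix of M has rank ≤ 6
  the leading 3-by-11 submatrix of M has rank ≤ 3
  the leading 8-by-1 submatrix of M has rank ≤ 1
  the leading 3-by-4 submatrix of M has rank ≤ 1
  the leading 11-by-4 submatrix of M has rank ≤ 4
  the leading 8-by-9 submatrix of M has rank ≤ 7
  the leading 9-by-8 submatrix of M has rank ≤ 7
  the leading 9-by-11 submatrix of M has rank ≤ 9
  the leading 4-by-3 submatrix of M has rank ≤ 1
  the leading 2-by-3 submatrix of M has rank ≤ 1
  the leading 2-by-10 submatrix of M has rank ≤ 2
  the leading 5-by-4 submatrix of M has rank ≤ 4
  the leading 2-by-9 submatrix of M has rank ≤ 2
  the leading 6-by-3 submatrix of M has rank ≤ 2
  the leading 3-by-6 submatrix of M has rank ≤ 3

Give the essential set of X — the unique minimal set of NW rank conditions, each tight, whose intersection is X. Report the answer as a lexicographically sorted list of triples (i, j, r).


The tightest implied rank at each (i,j), from the 20 conditions:

  row 1: 1, 1, 1, 1, 1, 1, 1, 1, 1, 1, 1
  row 2: 1, 1, 1, 1, 2, 2, 2, 2, 2, 2, 2
  row 3: 1, 1, 1, 1, 2, 3, 3, 3, 3, 3, 3
  row 4: 1, 1, 1, 2, 3, 4, 4, 4, 4, 4, 4
  row 5: 1, 2, 2, 3, 4, 5, 5, 5, 5, 5, 5
  row 6: 1, 2, 2, 3, 4, 5, 6, 6, 6, 6, 6
  row 7: 1, 2, 3, 4, 5, 6, 7, 7, 7, 7, 7
  row 8: 1, 2, 3, 4, 5, 6, 7, 7, 7, 8, 8
  row 9: 1, 2, 3, 4, 5, 6, 7, 7, 8, 9, 9
  row 10: 1, 2, 3, 4, 5, 6, 7, 8, 9, 10, 10
  row 11: 1, 2, 3, 4, 5, 6, 7, 8, 9, 10, 11

reading off 1-entries of Δ²R: w = (1, 5, 6, 4, 2, 7, 3, 10, 9, 8, 11).

5 SE-corners of the 12-cell Rothe diagram give Ess(w):

[(3, 4, 1), (4, 3, 1), (6, 3, 2), (8, 9, 7), (9, 8, 7)]


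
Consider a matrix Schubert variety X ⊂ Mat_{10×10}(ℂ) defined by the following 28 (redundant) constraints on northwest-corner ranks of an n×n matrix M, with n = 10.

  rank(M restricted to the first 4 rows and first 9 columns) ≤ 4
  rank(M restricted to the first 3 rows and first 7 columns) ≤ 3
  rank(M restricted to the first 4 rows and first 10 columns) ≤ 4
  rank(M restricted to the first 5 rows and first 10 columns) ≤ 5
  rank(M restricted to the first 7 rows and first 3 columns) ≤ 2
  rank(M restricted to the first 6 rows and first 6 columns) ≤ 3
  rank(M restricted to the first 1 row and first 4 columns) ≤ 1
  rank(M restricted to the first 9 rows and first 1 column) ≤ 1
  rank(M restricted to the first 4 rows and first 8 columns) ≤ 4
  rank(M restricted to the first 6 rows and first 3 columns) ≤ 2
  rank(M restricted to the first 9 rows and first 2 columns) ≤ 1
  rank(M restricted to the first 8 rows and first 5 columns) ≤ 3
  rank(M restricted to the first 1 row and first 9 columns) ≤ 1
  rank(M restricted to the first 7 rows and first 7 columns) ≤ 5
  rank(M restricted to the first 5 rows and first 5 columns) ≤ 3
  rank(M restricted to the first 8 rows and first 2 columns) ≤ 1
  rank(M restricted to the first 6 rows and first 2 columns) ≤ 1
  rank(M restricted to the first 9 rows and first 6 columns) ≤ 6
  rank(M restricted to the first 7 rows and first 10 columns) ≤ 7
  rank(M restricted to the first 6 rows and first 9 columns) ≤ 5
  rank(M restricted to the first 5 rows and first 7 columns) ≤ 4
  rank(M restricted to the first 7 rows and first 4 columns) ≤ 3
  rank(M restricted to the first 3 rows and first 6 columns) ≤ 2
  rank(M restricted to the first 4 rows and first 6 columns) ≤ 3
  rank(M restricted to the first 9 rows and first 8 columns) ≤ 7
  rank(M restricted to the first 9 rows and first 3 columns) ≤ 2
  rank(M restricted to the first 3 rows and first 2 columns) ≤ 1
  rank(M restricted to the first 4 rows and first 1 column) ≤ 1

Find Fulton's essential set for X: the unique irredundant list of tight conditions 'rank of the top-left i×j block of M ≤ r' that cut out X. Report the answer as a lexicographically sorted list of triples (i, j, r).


Reconstructing r_w from the 28 given conditions:

  row 1: 1  1  1  1  1  1  1  1  1  1
  row 2: 1  1  2  2  2  2  2  2  2  2
  row 3: 1  1  2  2  2  2  3  3  3  3
  row 4: 1  1  2  3  3  3  4  4  4  4
  row 5: 1  1  2  3  3  3  4  5  5  5
  row 6: 1  1  2  3  3  3  4  5  5  6
  row 7: 1  1  2  3  3  4  5  6  6  7
  row 8: 1  1  2  3  3  4  5  6  7  8
  row 9: 1  1  2  3  4  5  6  7  8  9
  row 10: 1  2  3  4  5  6  7  8  9  10

hence w(1..10) = (1, 3, 7, 4, 8, 10, 6, 9, 5, 2).

5 SE-corners of the 18-cell Rothe diagram give Ess(w):

[(3, 6, 2), (6, 6, 3), (6, 9, 5), (8, 5, 3), (9, 2, 1)]


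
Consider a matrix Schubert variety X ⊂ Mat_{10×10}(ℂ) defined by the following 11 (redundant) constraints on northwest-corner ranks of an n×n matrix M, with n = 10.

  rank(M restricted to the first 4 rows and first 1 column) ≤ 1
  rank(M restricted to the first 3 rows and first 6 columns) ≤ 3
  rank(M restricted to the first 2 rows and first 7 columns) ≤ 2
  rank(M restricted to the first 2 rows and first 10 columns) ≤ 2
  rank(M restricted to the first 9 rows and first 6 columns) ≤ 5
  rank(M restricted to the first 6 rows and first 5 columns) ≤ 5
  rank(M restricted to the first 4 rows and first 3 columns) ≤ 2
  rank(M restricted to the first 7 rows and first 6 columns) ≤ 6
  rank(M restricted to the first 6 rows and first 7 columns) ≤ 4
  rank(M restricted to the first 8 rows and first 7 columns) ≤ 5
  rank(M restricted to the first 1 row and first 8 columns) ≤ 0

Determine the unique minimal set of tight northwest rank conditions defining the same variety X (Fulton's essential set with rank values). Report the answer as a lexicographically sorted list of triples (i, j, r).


Reconstructing r_w from the 11 given conditions:

  i=1: 0 | 0 | 0 | 0 | 0 | 0 | 0 | 0 | 1 | 1
  i=2: 1 | 1 | 1 | 1 | 1 | 1 | 1 | 1 | 2 | 2
  i=3: 1 | 2 | 2 | 2 | 2 | 2 | 2 | 2 | 3 | 3
  i=4: 1 | 2 | 2 | 3 | 3 | 3 | 3 | 3 | 4 | 4
  i=5: 1 | 2 | 3 | 4 | 4 | 4 | 4 | 4 | 5 | 5
  i=6: 1 | 2 | 3 | 4 | 4 | 4 | 4 | 5 | 6 | 6
  i=7: 1 | 2 | 3 | 4 | 5 | 5 | 5 | 6 | 7 | 7
  i=8: 1 | 2 | 3 | 4 | 5 | 5 | 5 | 6 | 7 | 8
  i=9: 1 | 2 | 3 | 4 | 5 | 5 | 6 | 7 | 8 | 9
  i=10: 1 | 2 | 3 | 4 | 5 | 6 | 7 | 8 | 9 | 10

the unique w with this rank table is (9, 1, 2, 4, 3, 8, 5, 10, 7, 6).

ℓ(w)=15; the 5 essential cells (i,j,r):

[(1, 8, 0), (4, 3, 2), (6, 7, 4), (8, 7, 5), (9, 6, 5)]


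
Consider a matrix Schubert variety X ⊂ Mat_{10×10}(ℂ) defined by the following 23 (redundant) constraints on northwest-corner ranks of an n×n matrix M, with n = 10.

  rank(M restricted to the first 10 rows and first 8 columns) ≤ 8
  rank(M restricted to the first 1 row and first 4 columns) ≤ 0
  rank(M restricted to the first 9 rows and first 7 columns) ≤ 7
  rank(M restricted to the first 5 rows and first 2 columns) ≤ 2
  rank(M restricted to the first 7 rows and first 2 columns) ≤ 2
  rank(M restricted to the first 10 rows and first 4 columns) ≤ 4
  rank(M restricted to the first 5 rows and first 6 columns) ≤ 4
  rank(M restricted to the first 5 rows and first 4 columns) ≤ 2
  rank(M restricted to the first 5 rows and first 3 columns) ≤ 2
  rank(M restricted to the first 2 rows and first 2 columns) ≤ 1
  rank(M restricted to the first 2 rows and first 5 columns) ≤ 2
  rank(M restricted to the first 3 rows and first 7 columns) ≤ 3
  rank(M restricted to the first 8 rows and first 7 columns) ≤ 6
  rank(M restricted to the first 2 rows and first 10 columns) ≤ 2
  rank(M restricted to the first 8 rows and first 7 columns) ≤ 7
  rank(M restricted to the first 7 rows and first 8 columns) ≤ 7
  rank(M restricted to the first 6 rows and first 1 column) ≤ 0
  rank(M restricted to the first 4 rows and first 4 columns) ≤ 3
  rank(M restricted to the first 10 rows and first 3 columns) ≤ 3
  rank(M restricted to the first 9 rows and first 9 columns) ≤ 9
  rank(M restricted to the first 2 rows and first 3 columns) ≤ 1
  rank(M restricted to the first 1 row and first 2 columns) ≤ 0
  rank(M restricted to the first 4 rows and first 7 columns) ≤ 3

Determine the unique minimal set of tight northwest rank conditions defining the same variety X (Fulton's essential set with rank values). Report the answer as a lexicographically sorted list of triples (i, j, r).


Rank table r_w(10×10) implied by the 23 constraints:

  R[1]: 0 0 0 0 1 1 1 1 1 1
  R[2]: 0 1 1 1 2 2 2 2 2 2
  R[3]: 0 1 2 2 3 3 3 3 3 3
  R[4]: 0 1 2 2 3 3 3 4 4 4
  R[5]: 0 1 2 2 3 4 4 5 5 5
  R[6]: 0 1 2 3 4 5 5 6 6 6
  R[7]: 1 2 3 4 5 6 6 7 7 7
  R[8]: 1 2 3 4 5 6 6 7 8 8
  R[9]: 1 2 3 4 5 6 7 8 9 9
  R[10]: 1 2 3 4 5 6 7 8 9 10

hence w(1..10) = (5, 2, 3, 8, 6, 4, 1, 9, 7, 10).

5 SE-corners of the 14-cell Rothe diagram give Ess(w):

[(1, 4, 0), (4, 7, 3), (5, 4, 2), (6, 1, 0), (8, 7, 6)]


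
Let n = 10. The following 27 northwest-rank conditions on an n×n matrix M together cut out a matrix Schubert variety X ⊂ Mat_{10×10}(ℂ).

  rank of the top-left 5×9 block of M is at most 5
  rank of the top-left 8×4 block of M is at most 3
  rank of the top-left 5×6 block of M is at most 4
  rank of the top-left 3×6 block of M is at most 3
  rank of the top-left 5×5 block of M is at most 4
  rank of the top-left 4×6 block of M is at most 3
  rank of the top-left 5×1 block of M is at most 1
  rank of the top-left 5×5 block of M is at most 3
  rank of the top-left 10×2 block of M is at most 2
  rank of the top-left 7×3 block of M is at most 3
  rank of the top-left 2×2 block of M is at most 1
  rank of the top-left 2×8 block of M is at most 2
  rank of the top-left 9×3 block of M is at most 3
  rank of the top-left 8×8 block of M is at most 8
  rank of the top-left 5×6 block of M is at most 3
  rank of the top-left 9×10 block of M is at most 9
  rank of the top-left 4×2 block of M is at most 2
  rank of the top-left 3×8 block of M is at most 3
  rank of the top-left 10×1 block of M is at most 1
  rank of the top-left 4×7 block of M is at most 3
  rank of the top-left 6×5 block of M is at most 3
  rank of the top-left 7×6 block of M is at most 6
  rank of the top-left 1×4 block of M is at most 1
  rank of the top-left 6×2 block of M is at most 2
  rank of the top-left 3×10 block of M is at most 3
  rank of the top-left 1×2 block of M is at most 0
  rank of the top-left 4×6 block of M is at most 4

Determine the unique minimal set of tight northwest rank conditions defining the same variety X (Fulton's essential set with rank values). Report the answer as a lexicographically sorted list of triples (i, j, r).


Rank table r_w(10×10) implied by the 27 constraints:

  R[1]: 0, 0, 1, 1, 1, 1, 1, 1, 1, 1
  R[2]: 1, 1, 2, 2, 2, 2, 2, 2, 2, 2
  R[3]: 1, 2, 3, 3, 3, 3, 3, 3, 3, 3
  R[4]: 1, 2, 3, 3, 3, 3, 3, 4, 4, 4
  R[5]: 1, 2, 3, 3, 3, 3, 4, 5, 5, 5
  R[6]: 1, 2, 3, 3, 3, 4, 5, 6, 6, 6
  R[7]: 1, 2, 3, 3, 4, 5, 6, 7, 7, 7
  R[8]: 1, 2, 3, 3, 4, 5, 6, 7, 8, 8
  R[9]: 1, 2, 3, 4, 5, 6, 7, 8, 9, 9
  R[10]: 1, 2, 3, 4, 5, 6, 7, 8, 9, 10

so w = (3, 1, 2, 8, 7, 6, 5, 9, 4, 10).

5 SE-corners of the 13-cell Rothe diagram give Ess(w):

[(1, 2, 0), (4, 7, 3), (5, 6, 3), (6, 5, 3), (8, 4, 3)]


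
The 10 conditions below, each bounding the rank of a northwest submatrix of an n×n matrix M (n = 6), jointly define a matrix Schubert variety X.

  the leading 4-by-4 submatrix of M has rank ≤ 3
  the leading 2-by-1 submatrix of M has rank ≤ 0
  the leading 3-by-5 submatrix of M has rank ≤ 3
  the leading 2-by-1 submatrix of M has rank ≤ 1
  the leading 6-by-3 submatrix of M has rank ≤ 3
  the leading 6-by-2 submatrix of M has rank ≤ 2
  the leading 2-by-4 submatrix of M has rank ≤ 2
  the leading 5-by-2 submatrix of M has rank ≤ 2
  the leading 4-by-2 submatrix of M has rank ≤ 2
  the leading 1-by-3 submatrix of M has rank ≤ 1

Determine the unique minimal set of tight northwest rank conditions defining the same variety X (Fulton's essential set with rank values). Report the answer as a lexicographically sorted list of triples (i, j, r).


Computing R[i][j] = min implied NW-rank bound (n=6, 10 conditions):

  i=1: 0 1 1 1 1 1
  i=2: 0 1 2 2 2 2
  i=3: 1 2 3 3 3 3
  i=4: 1 2 3 3 4 4
  i=5: 1 2 3 4 5 5
  i=6: 1 2 3 4 5 6

second differences of R give the permutation w = (2, 3, 1, 5, 4, 6).

D(w) has 3 cells with 2 SE-corners; essential set:

[(2, 1, 0), (4, 4, 3)]


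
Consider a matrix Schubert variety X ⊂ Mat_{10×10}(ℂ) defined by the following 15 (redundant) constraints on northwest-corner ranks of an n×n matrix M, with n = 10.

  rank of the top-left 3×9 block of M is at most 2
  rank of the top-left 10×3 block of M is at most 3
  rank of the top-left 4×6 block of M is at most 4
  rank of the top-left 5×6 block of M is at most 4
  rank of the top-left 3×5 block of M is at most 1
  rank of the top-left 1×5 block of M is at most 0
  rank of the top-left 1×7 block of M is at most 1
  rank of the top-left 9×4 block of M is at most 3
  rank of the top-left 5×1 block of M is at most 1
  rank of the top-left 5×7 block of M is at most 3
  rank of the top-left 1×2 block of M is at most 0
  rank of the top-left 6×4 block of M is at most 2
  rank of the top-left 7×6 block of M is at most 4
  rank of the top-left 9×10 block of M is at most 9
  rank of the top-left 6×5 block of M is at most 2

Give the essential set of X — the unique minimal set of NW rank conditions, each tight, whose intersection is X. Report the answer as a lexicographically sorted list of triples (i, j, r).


Reconstructing r_w from the 15 given conditions:

  row 1: 0, 0, 0, 0, 0, 1, 1, 1, 1, 1
  row 2: 1, 1, 1, 1, 1, 2, 2, 2, 2, 2
  row 3: 1, 1, 1, 1, 1, 2, 2, 2, 2, 3
  row 4: 1, 2, 2, 2, 2, 3, 3, 3, 3, 4
  row 5: 1, 2, 2, 2, 2, 3, 3, 4, 4, 5
  row 6: 1, 2, 2, 2, 2, 3, 4, 5, 5, 6
  row 7: 1, 2, 3, 3, 3, 4, 5, 6, 6, 7
  row 8: 1, 2, 3, 3, 4, 5, 6, 7, 7, 8
  row 9: 1, 2, 3, 3, 4, 5, 6, 7, 8, 9
  row 10: 1, 2, 3, 4, 5, 6, 7, 8, 9, 10

giving w = (6, 1, 10, 2, 8, 7, 3, 5, 9, 4) via Δ²R.

ℓ(w)=21; the 6 essential cells (i,j,r):

[(1, 5, 0), (3, 5, 1), (3, 9, 2), (5, 7, 3), (6, 5, 2), (9, 4, 3)]


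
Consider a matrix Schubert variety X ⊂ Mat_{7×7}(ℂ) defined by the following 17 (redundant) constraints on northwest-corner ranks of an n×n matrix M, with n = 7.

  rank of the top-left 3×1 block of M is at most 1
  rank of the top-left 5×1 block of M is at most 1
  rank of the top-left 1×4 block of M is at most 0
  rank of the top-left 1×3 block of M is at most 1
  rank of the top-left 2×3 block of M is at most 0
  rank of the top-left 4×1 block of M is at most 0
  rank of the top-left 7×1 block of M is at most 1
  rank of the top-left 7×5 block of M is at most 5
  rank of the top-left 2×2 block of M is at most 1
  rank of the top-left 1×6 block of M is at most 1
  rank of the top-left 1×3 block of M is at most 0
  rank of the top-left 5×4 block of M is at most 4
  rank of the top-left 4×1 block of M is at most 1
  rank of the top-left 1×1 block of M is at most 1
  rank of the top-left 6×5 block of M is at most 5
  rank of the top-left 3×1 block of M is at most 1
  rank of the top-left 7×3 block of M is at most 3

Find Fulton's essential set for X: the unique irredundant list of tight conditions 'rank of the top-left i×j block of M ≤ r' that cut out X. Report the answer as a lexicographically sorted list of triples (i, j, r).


Computing R[i][j] = min implied NW-rank bound (n=7, 17 conditions):

  i=1: 0  0  0  0  1  1  1
  i=2: 0  0  0  1  2  2  2
  i=3: 0  1  1  2  3  3  3
  i=4: 0  1  2  3  4  4  4
  i=5: 1  2  3  4  5  5  5
  i=6: 1  2  3  4  5  6  6
  i=7: 1  2  3  4  5  6  7

giving w = (5, 4, 2, 3, 1, 6, 7) via Δ²R.

3 SE-corners of the 9-cell Rothe diagram give Ess(w):

[(1, 4, 0), (2, 3, 0), (4, 1, 0)]


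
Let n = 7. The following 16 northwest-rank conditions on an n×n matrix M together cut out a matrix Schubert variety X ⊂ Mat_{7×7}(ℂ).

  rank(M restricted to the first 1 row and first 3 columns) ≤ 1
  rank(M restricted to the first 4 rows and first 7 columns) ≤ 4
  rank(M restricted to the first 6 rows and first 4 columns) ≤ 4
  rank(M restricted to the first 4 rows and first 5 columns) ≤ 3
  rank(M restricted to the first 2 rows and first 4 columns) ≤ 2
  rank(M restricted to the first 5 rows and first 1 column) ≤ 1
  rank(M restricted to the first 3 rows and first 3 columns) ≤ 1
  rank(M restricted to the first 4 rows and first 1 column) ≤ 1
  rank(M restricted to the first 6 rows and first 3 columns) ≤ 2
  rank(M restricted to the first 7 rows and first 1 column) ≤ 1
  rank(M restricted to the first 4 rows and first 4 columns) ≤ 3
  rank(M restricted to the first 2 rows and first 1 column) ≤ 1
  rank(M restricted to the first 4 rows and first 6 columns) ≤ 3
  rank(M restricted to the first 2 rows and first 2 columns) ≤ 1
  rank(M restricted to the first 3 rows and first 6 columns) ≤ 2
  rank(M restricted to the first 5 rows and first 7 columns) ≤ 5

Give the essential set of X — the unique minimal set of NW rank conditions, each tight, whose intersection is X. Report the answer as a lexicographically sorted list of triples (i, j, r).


The tightest implied rank at each (i,j), from the 16 conditions:

  row 1: 1  1  1  1  1  1  1
  row 2: 1  1  1  2  2  2  2
  row 3: 1  1  1  2  2  2  3
  row 4: 1  2  2  3  3  3  4
  row 5: 1  2  2  3  4  4  5
  row 6: 1  2  2  3  4  5  6
  row 7: 1  2  3  4  5  6  7

the unique w with this rank table is (1, 4, 7, 2, 5, 6, 3).

D(w) has 8 cells with 3 SE-corners; essential set:

[(3, 3, 1), (3, 6, 2), (6, 3, 2)]


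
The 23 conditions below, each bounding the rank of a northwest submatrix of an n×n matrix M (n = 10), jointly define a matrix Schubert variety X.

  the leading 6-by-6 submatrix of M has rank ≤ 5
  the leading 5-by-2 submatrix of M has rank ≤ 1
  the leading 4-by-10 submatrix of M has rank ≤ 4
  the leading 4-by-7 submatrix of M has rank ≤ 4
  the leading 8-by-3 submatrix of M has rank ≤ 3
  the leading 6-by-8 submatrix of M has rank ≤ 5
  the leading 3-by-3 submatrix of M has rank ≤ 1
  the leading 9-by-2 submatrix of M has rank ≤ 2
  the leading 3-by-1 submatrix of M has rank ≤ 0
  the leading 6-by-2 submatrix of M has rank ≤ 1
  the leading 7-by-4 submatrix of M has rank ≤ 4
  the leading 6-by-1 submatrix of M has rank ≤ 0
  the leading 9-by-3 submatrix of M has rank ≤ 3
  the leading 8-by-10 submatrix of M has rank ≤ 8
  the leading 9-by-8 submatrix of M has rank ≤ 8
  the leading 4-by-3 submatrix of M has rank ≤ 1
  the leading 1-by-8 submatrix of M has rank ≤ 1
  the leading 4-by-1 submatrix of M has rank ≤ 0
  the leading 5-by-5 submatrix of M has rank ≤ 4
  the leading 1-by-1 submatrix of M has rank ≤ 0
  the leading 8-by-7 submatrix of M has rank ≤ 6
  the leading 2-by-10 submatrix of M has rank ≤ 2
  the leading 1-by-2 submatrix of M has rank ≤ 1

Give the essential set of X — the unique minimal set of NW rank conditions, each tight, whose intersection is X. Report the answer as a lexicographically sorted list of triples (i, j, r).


The tightest implied rank at each (i,j), from the 23 conditions:

  i=1: 0, 1, 1, 1, 1, 1, 1, 1, 1, 1
  i=2: 0, 1, 1, 2, 2, 2, 2, 2, 2, 2
  i=3: 0, 1, 1, 2, 3, 3, 3, 3, 3, 3
  i=4: 0, 1, 1, 2, 3, 4, 4, 4, 4, 4
  i=5: 0, 1, 2, 3, 4, 5, 5, 5, 5, 5
  i=6: 0, 1, 2, 3, 4, 5, 5, 5, 6, 6
  i=7: 1, 2, 3, 4, 5, 6, 6, 6, 7, 7
  i=8: 1, 2, 3, 4, 5, 6, 6, 7, 8, 8
  i=9: 1, 2, 3, 4, 5, 6, 7, 8, 9, 9
  i=10: 1, 2, 3, 4, 5, 6, 7, 8, 9, 10

the unique w with this rank table is (2, 4, 5, 6, 3, 9, 1, 8, 7, 10).

D(w) has 12 cells with 4 SE-corners; essential set:

[(4, 3, 1), (6, 1, 0), (6, 8, 5), (8, 7, 6)]


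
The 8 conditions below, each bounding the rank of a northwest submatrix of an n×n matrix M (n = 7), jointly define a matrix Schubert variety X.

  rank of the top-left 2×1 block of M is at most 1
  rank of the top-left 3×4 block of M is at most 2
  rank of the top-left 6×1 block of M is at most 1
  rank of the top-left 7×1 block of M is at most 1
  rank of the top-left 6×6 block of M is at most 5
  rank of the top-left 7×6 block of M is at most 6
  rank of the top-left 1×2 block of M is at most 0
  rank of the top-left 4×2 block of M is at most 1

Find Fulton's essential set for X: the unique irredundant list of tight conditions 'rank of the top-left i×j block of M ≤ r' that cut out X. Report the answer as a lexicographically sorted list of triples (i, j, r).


Propagating the 8 rank bounds to every northwest block:

  row 1: 0 0 1 1 1 1 1
  row 2: 1 1 2 2 2 2 2
  row 3: 1 1 2 2 3 3 3
  row 4: 1 1 2 3 4 4 4
  row 5: 1 2 3 4 5 5 5
  row 6: 1 2 3 4 5 5 6
  row 7: 1 2 3 4 5 6 7

hence w(1..7) = (3, 1, 5, 4, 2, 7, 6).

ℓ(w)=6; the 4 essential cells (i,j,r):

[(1, 2, 0), (3, 4, 2), (4, 2, 1), (6, 6, 5)]


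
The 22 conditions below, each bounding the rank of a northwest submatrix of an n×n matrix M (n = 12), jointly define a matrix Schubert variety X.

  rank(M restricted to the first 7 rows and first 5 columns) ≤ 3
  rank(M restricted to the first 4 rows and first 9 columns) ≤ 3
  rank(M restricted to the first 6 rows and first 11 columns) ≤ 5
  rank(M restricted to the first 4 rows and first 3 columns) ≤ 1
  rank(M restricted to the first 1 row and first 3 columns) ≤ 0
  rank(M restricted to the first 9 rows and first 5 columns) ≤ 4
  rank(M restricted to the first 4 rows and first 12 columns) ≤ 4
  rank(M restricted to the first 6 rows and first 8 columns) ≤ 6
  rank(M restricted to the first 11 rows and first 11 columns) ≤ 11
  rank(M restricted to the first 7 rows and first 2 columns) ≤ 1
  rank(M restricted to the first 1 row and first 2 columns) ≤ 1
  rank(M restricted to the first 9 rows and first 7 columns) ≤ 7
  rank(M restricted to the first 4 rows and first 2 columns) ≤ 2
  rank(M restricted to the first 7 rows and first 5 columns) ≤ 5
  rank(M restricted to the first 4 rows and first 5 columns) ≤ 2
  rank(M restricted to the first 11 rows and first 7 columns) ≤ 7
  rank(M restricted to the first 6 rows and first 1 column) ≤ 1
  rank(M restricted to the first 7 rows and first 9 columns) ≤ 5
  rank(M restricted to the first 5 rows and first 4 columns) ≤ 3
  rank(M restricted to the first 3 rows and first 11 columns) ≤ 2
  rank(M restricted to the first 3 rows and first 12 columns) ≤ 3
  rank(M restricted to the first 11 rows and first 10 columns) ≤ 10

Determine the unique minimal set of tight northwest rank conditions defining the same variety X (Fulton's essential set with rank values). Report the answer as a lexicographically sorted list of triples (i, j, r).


Rank table r_w(12×12) implied by the 22 constraints:

  i=1: 0 0 0 1 1 1 1 1 1 1 1 1
  i=2: 1 1 1 2 2 2 2 2 2 2 2 2
  i=3: 1 1 1 2 2 2 2 2 2 2 2 3
  i=4: 1 1 1 2 2 3 3 3 3 3 3 4
  i=5: 1 1 2 3 3 4 4 4 4 4 4 5
  i=6: 1 1 2 3 3 4 5 5 5 5 5 6
  i=7: 1 1 2 3 3 4 5 5 5 6 6 7
  i=8: 1 2 3 4 4 5 6 6 6 7 7 8
  i=9: 1 2 3 4 4 5 6 7 7 8 8 9
  i=10: 1 2 3 4 5 6 7 8 8 9 9 10
  i=11: 1 2 3 4 5 6 7 8 9 10 10 11
  i=12: 1 2 3 4 5 6 7 8 9 10 11 12

second differences of R give the permutation w = (4, 1, 12, 6, 3, 7, 10, 2, 8, 5, 9, 11).

8 SE-corners of the 23-cell Rothe diagram give Ess(w):

[(1, 3, 0), (3, 11, 2), (4, 3, 1), (4, 5, 2), (7, 2, 1), (7, 5, 3), (7, 9, 5), (9, 5, 4)]


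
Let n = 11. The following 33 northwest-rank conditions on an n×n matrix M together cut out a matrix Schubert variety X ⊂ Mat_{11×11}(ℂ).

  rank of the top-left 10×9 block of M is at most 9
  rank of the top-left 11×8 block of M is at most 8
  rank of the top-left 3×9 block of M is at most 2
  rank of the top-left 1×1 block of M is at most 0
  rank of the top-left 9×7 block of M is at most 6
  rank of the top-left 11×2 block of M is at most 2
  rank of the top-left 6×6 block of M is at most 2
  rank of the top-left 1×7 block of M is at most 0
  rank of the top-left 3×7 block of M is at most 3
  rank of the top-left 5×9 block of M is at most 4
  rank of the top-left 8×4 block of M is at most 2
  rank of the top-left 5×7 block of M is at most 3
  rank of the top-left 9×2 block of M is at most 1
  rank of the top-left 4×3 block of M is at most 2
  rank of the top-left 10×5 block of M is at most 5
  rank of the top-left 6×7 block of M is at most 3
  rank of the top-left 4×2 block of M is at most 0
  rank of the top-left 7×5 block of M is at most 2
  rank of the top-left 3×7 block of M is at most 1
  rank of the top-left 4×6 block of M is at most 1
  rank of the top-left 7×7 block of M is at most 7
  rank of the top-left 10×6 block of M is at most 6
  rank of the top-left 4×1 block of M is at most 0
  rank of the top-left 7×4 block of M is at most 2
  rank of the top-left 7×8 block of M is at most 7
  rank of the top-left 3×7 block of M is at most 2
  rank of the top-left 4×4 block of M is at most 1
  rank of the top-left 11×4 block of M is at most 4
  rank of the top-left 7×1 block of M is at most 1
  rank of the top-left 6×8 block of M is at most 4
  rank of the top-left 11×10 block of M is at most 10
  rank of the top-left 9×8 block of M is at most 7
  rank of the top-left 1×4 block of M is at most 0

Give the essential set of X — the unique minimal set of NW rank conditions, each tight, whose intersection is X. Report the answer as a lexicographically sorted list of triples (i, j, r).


Recovering R(i,j) via the rank-extension bound from the 33 conditions:

  row 1: 0 0 0 0 0 0 0 1 1 1 1
  row 2: 0 0 1 1 1 1 1 2 2 2 2
  row 3: 0 0 1 1 1 1 1 2 2 3 3
  row 4: 0 0 1 1 1 1 2 3 3 4 4
  row 5: 1 1 2 2 2 2 3 4 4 5 5
  row 6: 1 1 2 2 2 2 3 4 5 6 6
  row 7: 1 1 2 2 2 3 4 5 6 7 7
  row 8: 1 1 2 2 3 4 5 6 7 8 8
  row 9: 1 1 2 3 4 5 6 7 8 9 9
  row 10: 1 2 3 4 5 6 7 8 9 10 10
  row 11: 1 2 3 4 5 6 7 8 9 10 11

so w = (8, 3, 10, 7, 1, 9, 6, 5, 4, 2, 11).

|D(w)|=31, |Ess(w)|=9:

[(1, 7, 0), (3, 7, 1), (3, 9, 2), (4, 2, 0), (4, 6, 1), (6, 6, 2), (7, 5, 2), (8, 4, 2), (9, 2, 1)]


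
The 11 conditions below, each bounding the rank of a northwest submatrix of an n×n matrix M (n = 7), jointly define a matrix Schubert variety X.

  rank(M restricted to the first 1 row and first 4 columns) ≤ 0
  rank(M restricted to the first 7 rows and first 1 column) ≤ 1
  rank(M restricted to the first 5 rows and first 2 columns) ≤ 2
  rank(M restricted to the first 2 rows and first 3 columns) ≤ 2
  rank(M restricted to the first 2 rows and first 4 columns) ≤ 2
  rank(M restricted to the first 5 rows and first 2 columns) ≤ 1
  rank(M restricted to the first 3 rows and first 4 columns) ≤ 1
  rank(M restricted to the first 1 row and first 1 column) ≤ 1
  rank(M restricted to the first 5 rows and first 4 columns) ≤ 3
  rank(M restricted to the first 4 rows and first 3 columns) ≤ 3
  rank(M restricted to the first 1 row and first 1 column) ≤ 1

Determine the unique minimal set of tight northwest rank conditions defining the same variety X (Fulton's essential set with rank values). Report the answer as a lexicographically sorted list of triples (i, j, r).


Recovering R(i,j) via the rank-extension bound from the 11 conditions:

  R[1]: 0, 0, 0, 0, 1, 1, 1
  R[2]: 1, 1, 1, 1, 2, 2, 2
  R[3]: 1, 1, 1, 1, 2, 3, 3
  R[4]: 1, 1, 2, 2, 3, 4, 4
  R[5]: 1, 1, 2, 3, 4, 5, 5
  R[6]: 1, 2, 3, 4, 5, 6, 6
  R[7]: 1, 2, 3, 4, 5, 6, 7

reading off 1-entries of Δ²R: w = (5, 1, 6, 3, 4, 2, 7).

|D(w)|=9, |Ess(w)|=3:

[(1, 4, 0), (3, 4, 1), (5, 2, 1)]


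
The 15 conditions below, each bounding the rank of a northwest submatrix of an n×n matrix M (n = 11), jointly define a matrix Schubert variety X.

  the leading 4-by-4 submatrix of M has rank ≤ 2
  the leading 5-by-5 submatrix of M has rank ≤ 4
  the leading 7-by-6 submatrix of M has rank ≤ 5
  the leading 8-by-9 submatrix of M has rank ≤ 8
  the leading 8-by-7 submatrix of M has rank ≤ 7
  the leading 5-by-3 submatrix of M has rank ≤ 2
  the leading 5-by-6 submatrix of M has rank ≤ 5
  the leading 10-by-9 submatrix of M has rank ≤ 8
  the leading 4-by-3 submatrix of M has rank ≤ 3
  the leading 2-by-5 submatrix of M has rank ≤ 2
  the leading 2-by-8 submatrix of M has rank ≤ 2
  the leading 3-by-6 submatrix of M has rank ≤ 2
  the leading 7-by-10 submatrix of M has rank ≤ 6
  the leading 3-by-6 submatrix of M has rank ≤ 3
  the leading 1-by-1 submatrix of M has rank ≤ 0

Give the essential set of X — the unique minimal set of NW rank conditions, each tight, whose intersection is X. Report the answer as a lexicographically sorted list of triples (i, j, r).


Rank table r_w(11×11) implied by the 15 constraints:

  i=1: 0 | 1 | 1 | 1 | 1 | 1 | 1 | 1 | 1 | 1 | 1
  i=2: 1 | 2 | 2 | 2 | 2 | 2 | 2 | 2 | 2 | 2 | 2
  i=3: 1 | 2 | 2 | 2 | 2 | 2 | 3 | 3 | 3 | 3 | 3
  i=4: 1 | 2 | 2 | 2 | 3 | 3 | 4 | 4 | 4 | 4 | 4
  i=5: 1 | 2 | 2 | 3 | 4 | 4 | 5 | 5 | 5 | 5 | 5
  i=6: 1 | 2 | 3 | 4 | 5 | 5 | 6 | 6 | 6 | 6 | 6
  i=7: 1 | 2 | 3 | 4 | 5 | 5 | 6 | 6 | 6 | 6 | 7
  i=8: 1 | 2 | 3 | 4 | 5 | 6 | 7 | 7 | 7 | 7 | 8
  i=9: 1 | 2 | 3 | 4 | 5 | 6 | 7 | 8 | 8 | 8 | 9
  i=10: 1 | 2 | 3 | 4 | 5 | 6 | 7 | 8 | 8 | 9 | 10
  i=11: 1 | 2 | 3 | 4 | 5 | 6 | 7 | 8 | 9 | 10 | 11

so w = (2, 1, 7, 5, 4, 3, 11, 6, 8, 10, 9).

ℓ(w)=13; the 7 essential cells (i,j,r):

[(1, 1, 0), (3, 6, 2), (4, 4, 2), (5, 3, 2), (7, 6, 5), (7, 10, 6), (10, 9, 8)]


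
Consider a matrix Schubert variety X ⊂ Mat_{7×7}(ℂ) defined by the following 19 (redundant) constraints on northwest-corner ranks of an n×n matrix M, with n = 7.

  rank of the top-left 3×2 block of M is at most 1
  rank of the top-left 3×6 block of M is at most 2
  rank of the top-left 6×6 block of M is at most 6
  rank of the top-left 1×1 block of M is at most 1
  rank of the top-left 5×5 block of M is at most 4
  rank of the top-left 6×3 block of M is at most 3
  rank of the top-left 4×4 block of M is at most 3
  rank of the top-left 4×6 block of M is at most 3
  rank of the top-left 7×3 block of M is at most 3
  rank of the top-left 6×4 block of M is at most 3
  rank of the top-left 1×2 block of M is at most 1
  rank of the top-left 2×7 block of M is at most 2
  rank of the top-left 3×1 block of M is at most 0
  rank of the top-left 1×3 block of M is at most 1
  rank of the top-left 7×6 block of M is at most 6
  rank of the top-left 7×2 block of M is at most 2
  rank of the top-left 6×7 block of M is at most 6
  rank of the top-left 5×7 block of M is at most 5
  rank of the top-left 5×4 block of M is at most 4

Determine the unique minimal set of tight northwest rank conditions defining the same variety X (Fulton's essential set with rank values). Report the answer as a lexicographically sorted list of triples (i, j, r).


The tightest implied rank at each (i,j), from the 19 conditions:

  row 1: 0, 1, 1, 1, 1, 1, 1
  row 2: 0, 1, 2, 2, 2, 2, 2
  row 3: 0, 1, 2, 2, 2, 2, 3
  row 4: 1, 2, 3, 3, 3, 3, 4
  row 5: 1, 2, 3, 3, 4, 4, 5
  row 6: 1, 2, 3, 3, 4, 5, 6
  row 7: 1, 2, 3, 4, 5, 6, 7

hence w(1..7) = (2, 3, 7, 1, 5, 6, 4).

|D(w)|=8, |Ess(w)|=3:

[(3, 1, 0), (3, 6, 2), (6, 4, 3)]


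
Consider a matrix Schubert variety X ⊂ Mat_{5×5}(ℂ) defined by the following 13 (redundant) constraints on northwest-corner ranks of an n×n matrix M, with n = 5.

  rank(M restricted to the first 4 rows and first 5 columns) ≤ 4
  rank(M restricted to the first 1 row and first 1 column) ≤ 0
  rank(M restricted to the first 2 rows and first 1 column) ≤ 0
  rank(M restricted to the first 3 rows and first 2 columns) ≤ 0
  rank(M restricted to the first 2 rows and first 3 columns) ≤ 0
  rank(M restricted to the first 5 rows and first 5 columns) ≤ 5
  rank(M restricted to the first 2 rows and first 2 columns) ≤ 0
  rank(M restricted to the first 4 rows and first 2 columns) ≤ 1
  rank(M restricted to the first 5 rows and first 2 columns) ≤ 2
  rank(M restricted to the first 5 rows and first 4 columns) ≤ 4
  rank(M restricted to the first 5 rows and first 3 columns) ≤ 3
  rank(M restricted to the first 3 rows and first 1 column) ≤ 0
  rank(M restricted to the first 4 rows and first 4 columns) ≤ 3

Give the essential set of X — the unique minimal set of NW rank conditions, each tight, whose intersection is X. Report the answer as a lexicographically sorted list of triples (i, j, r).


Recovering R(i,j) via the rank-extension bound from the 13 conditions:

  row 1: 0, 0, 0, 1, 1
  row 2: 0, 0, 0, 1, 2
  row 3: 0, 0, 1, 2, 3
  row 4: 1, 1, 2, 3, 4
  row 5: 1, 2, 3, 4, 5

second differences of R give the permutation w = (4, 5, 3, 1, 2).

|D(w)|=8, |Ess(w)|=2:

[(2, 3, 0), (3, 2, 0)]


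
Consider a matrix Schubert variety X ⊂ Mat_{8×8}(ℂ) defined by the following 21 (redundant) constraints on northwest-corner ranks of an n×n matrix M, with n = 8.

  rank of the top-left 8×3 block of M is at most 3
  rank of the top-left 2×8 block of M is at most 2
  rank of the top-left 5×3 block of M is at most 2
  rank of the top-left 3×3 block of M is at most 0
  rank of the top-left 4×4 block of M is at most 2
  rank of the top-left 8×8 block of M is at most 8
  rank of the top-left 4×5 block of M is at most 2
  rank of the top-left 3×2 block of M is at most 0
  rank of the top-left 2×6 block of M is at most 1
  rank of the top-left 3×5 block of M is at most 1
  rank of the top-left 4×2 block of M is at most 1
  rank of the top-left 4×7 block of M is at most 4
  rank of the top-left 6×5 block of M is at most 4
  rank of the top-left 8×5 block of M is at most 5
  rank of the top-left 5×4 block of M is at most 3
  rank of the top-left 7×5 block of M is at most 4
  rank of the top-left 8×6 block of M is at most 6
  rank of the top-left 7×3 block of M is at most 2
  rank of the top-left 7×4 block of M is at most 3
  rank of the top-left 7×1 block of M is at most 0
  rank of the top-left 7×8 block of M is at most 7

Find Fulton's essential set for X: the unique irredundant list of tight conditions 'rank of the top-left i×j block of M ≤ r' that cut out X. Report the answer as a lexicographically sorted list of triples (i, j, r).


Computing R[i][j] = min implied NW-rank bound (n=8, 21 conditions):

  i=1: 0  0  0  1  1  1  1  1
  i=2: 0  0  0  1  1  1  2  2
  i=3: 0  0  0  1  1  2  3  3
  i=4: 0  1  1  2  2  3  4  4
  i=5: 0  1  2  3  3  4  5  5
  i=6: 0  1  2  3  4  5  6  6
  i=7: 0  1  2  3  4  5  6  7
  i=8: 1  2  3  4  5  6  7  8

second differences of R give the permutation w = (4, 7, 6, 2, 3, 5, 8, 1).

|D(w)|=16, |Ess(w)|=4:

[(2, 6, 1), (3, 3, 0), (3, 5, 1), (7, 1, 0)]
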